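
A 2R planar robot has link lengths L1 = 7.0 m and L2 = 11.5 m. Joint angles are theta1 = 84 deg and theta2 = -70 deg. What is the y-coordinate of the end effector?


Convert angles to radians: theta1 = 1.4661, theta2 = -1.2217
y = L1*sin(theta1) + L2*sin(theta1+theta2)
y = 6.9617 + 2.7821
y = 9.7438


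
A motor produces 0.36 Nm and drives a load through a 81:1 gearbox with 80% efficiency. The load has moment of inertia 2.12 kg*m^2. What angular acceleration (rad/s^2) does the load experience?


tau_out = tau_motor * N * eta
= 0.36 * 81 * 0.8 = 23.328 Nm
alpha = tau_out / I = 23.328 / 2.12
= 11.0038 rad/s^2


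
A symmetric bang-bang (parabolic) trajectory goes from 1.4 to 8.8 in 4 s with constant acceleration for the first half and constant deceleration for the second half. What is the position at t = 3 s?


Symmetric rest-to-rest: each phase covers (pf-p0)/2 in time T/2. 0.5*a*(T/2)^2 = (pf-p0)/2 => a = 4*(pf-p0)/T^2
a = 4*(8.8-1.4)/4^2 = 1.85
t = 3 is in the deceleration phase (t > T/2).
p = pf - 0.5*a*(T-t)^2 = 8.8 - 0.5*1.85*1^2
= 7.875


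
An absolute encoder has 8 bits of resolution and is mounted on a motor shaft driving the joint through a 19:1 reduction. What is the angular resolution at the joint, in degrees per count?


counts = 2^8 = 256
effective counts at joint = 256 * 19 = 4864
resolution = 360 / 4864
= 0.074 deg/count


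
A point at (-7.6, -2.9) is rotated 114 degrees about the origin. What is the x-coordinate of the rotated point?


x' = x*cos(theta) - y*sin(theta)
cos(114 deg) = -0.4067, sin(114 deg) = 0.9135
x' = -7.6 * -0.4067 - -2.9 * 0.9135
= 3.0912 - -2.6493
= 5.7405


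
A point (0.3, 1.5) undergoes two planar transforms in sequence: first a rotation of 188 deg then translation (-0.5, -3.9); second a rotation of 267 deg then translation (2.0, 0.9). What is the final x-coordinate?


After transform 1:
x1 = cos(188)*0.3 - sin(188)*1.5 + -0.5 = -0.5883
y1 = sin(188)*0.3 + cos(188)*1.5 + -3.9 = -5.4272
After transform 2:
x2 = cos(267)*-0.5883 - sin(267)*-5.4272 + 2.0
= -3.3889


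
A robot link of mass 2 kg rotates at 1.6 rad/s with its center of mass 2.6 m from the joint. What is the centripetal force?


F = m * omega^2 * r
= 2 * 1.6^2 * 2.6
= 2 * 2.56 * 2.6
= 13.312 N


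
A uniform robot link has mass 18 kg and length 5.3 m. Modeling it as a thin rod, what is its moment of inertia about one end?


I = (1/3) * m * L^2
= (1/3) * 18 * 5.3^2
= 0.333333 * 18 * 28.09
= 168.54 kg*m^2


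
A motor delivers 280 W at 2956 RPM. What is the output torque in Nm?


omega = 2956 * 2*pi/60 = 309.5516 rad/s
tau = P / omega = 280 / 309.5516
= 0.9045 Nm


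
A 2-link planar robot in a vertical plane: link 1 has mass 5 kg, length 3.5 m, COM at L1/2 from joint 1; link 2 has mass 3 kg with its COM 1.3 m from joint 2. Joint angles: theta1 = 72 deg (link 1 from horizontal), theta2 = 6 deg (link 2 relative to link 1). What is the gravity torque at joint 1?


Horizontal distance from joint 1 to link-1 COM:
  x_c1 = (L1/2)*cos(t1) = 1.75 * 0.309 = 0.5408 m
Horizontal distance from joint 1 to link-2 COM:
  x_c2 = L1*cos(t1) + Lc2*cos(t1+t2)
       = 3.5*0.309 + 1.3*0.2079 = 1.3518 m
tau1 = m1*g*x_c1 + m2*g*x_c2
     = 5*9.81*0.5408 + 3*9.81*1.3518
     = 26.5252 + 39.7848
     = 66.31 Nm


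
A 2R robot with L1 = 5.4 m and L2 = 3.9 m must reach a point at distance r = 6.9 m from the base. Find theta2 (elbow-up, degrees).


cos(theta2) = (r^2 - L1^2 - L2^2) / (2*L1*L2)
cos(theta2) = (47.61 - 29.16 - 15.21) / 42.12
cos(theta2) = 0.076923
theta2 = 85.5883 degrees


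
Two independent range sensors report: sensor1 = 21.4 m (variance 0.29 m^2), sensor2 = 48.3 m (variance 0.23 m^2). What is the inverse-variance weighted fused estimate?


w1 = (1/var1) / (1/var1 + 1/var2)
   = 3.4483 / (3.4483 + 4.3478) = 0.4423
w2 = 1 - w1 = 0.5577
fused = w1*s1 + w2*s2 = 9.4654 + 26.9365
= 36.4019 m


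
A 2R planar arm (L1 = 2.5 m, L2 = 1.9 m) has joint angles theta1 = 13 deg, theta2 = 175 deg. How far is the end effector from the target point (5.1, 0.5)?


End effector via forward kinematics:
x = L1*cos(t1) + L2*cos(t1+t2) = 0.5544
y = L1*sin(t1) + L2*sin(t1+t2) = 0.2979
Distance to target:
d = sqrt((5.1 - 0.5544)^2 + (0.5 - 0.2979)^2)
= sqrt(20.6623 + 0.0408)
= 4.5501 m


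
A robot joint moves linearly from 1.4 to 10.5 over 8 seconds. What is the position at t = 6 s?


s = t/T = 6/8 = 0.75
p(t) = p0 + (pf-p0)*s
= 1.4 + (10.5 - 1.4) * 0.75
= 8.225


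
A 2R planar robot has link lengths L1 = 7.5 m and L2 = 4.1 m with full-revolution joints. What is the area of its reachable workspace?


r_max = L1 + L2 = 11.6 m
r_min = |L1 - L2| = 3.4 m
Area = pi*(r_max^2 - r_min^2)
= pi*(134.56 - 11.56)
= pi * 123.0
= 386.4159 m^2


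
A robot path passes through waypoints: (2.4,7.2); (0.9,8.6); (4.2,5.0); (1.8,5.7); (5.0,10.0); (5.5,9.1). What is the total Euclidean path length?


Segment lengths:
  seg1 = sqrt((-1.5)^2 + (1.4)^2) = 2.0518
  seg2 = sqrt((3.3)^2 + (-3.6)^2) = 4.8836
  seg3 = sqrt((-2.4)^2 + (0.7)^2) = 2.5
  seg4 = sqrt((3.2)^2 + (4.3)^2) = 5.36
  seg5 = sqrt((0.5)^2 + (-0.9)^2) = 1.0296
Total = 15.8251


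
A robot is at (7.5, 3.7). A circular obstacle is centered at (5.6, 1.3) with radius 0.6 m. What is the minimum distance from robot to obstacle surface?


center_dist = sqrt((7.5-5.6)^2 + (3.7-1.3)^2)
= sqrt(3.61 + 5.76)
= 3.061
min_dist = center_dist - radius = 3.061 - 0.6 = 2.461 m


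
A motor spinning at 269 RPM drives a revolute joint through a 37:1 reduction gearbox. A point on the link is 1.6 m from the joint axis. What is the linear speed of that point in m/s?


omega_motor = 269 * 2*pi/60 = 28.1696 rad/s
omega_joint = omega_motor / 37 = 0.7613 rad/s
v = omega_joint * r = 0.7613 * 1.6
= 1.2181 m/s


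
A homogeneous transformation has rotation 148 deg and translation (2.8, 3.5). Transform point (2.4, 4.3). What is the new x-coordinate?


x' = cos(theta)*px - sin(theta)*py + tx
= -0.848*2.4 - 0.5299*4.3 + 2.8
= -1.514


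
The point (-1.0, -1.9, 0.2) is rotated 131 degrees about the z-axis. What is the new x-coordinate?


Rotation about z-axis: x' = x*cos(theta) - y*sin(theta)
= -1.0 * -0.6561 - -1.9 * 0.7547
= 2.09


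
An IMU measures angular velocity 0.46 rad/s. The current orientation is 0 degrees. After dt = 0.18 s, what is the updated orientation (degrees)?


delta_theta = w * dt = 0.46 * 0.18 = 0.0828 rad
= 4.7441 deg
theta_new = 0 + 4.7441 = 4.7441 deg


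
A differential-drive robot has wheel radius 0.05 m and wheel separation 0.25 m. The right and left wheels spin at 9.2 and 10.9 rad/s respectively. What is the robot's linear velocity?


vR = r*wR = 0.05*9.2 = 0.46 m/s
vL = r*wL = 0.05*10.9 = 0.545 m/s
v = (vR+vL)/2 = 0.5025 m/s
omega = (vR-vL)/L = -0.34 rad/s
linear velocity = 0.5025 m/s


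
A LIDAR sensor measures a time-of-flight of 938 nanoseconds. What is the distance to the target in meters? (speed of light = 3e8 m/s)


tof = 938 ns = 9.38e-07 s
dist = c * tof / 2
= 3e8 * 9.38e-07 / 2
= 140.7 m


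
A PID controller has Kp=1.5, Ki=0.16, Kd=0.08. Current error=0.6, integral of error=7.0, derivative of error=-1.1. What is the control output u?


u = Kp*e + Ki*int(e) + Kd*de/dt
= 1.5*0.6 + 0.16*7.0 + 0.08*(-1.1)
= 0.9 + 1.12 + -0.088
= 1.932


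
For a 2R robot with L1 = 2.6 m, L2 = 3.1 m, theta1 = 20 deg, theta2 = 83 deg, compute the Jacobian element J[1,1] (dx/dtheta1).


J[1,1] = -L1*sin(t1) - L2*sin(t1+t2)
= -2.6*sin(20) - 3.1*sin(103)
= -3.9098


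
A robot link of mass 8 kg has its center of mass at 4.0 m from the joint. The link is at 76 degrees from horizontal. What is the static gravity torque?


tau = m*g*L*cos(angle)
= 8 * 9.81 * 4.0 * cos(76 deg)
= 8 * 9.81 * 4.0 * 0.2419
= 75.9441 Nm


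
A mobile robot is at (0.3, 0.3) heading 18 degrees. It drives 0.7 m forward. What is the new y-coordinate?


y_new = y0 + d*sin(theta)
= 0.3 + 0.7*sin(18)
= 0.3 + 0.2163
= 0.5163


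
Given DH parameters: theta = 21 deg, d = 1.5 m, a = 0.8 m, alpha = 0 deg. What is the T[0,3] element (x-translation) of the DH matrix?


T[0,3] = a * cos(theta)
= 0.8 * cos(21 deg)
= 0.8 * 0.9336
= 0.7469


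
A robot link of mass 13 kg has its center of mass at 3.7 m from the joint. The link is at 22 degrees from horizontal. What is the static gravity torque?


tau = m*g*L*cos(angle)
= 13 * 9.81 * 3.7 * cos(22 deg)
= 13 * 9.81 * 3.7 * 0.9272
= 437.5019 Nm


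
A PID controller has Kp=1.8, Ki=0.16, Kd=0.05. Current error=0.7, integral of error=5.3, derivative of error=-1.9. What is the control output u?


u = Kp*e + Ki*int(e) + Kd*de/dt
= 1.8*0.7 + 0.16*5.3 + 0.05*(-1.9)
= 1.26 + 0.848 + -0.095
= 2.013


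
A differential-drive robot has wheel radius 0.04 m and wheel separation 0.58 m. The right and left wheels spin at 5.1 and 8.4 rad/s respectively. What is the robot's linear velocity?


vR = r*wR = 0.04*5.1 = 0.204 m/s
vL = r*wL = 0.04*8.4 = 0.336 m/s
v = (vR+vL)/2 = 0.27 m/s
omega = (vR-vL)/L = -0.2276 rad/s
linear velocity = 0.27 m/s


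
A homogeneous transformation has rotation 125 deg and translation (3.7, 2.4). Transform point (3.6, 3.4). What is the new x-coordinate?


x' = cos(theta)*px - sin(theta)*py + tx
= -0.5736*3.6 - 0.8192*3.4 + 3.7
= -1.15


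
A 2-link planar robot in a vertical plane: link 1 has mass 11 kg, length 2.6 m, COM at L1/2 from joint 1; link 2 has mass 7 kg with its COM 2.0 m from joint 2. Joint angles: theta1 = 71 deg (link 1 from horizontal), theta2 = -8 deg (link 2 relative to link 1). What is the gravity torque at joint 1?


Horizontal distance from joint 1 to link-1 COM:
  x_c1 = (L1/2)*cos(t1) = 1.3 * 0.3256 = 0.4232 m
Horizontal distance from joint 1 to link-2 COM:
  x_c2 = L1*cos(t1) + Lc2*cos(t1+t2)
       = 2.6*0.3256 + 2.0*0.454 = 1.7545 m
tau1 = m1*g*x_c1 + m2*g*x_c2
     = 11*9.81*0.4232 + 7*9.81*1.7545
     = 45.6717 + 120.4786
     = 166.1503 Nm


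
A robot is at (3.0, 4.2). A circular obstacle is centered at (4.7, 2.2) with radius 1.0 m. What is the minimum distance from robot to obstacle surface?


center_dist = sqrt((3.0-4.7)^2 + (4.2-2.2)^2)
= sqrt(2.89 + 4.0)
= 2.6249
min_dist = center_dist - radius = 2.6249 - 1.0 = 1.6249 m


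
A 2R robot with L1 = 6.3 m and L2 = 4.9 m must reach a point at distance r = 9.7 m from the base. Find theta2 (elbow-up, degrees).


cos(theta2) = (r^2 - L1^2 - L2^2) / (2*L1*L2)
cos(theta2) = (94.09 - 39.69 - 24.01) / 61.74
cos(theta2) = 0.492225
theta2 = 60.513 degrees


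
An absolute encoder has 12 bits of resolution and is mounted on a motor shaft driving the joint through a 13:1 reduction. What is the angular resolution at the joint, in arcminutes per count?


counts = 2^12 = 4096
effective counts at joint = 4096 * 13 = 53248
resolution = 360*60 / 53248
= 0.4056 arcmin/count


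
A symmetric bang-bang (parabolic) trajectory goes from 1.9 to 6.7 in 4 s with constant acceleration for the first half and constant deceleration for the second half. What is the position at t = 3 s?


Symmetric rest-to-rest: each phase covers (pf-p0)/2 in time T/2. 0.5*a*(T/2)^2 = (pf-p0)/2 => a = 4*(pf-p0)/T^2
a = 4*(6.7-1.9)/4^2 = 1.2
t = 3 is in the deceleration phase (t > T/2).
p = pf - 0.5*a*(T-t)^2 = 6.7 - 0.5*1.2*1^2
= 6.1


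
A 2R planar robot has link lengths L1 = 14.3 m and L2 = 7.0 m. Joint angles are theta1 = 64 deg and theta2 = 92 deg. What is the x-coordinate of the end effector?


Convert angles to radians: theta1 = 1.117, theta2 = 1.6057
x = L1*cos(theta1) + L2*cos(theta1+theta2)
x = 6.2687 + -6.3948
x = -0.1261


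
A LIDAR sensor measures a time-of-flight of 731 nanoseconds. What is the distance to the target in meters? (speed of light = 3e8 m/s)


tof = 731 ns = 7.31e-07 s
dist = c * tof / 2
= 3e8 * 7.31e-07 / 2
= 109.65 m


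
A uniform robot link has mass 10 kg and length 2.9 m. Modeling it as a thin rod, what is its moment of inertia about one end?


I = (1/3) * m * L^2
= (1/3) * 10 * 2.9^2
= 0.333333 * 10 * 8.41
= 28.0333 kg*m^2


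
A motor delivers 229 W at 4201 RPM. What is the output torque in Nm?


omega = 4201 * 2*pi/60 = 439.9277 rad/s
tau = P / omega = 229 / 439.9277
= 0.5205 Nm


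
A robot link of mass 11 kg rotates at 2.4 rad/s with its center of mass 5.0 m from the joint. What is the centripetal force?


F = m * omega^2 * r
= 11 * 2.4^2 * 5.0
= 11 * 5.76 * 5.0
= 316.8 N


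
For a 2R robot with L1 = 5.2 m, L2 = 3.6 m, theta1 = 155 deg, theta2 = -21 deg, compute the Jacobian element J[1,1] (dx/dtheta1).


J[1,1] = -L1*sin(t1) - L2*sin(t1+t2)
= -5.2*sin(155) - 3.6*sin(134)
= -4.7872


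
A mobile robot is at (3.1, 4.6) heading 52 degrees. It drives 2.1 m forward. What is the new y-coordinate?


y_new = y0 + d*sin(theta)
= 4.6 + 2.1*sin(52)
= 4.6 + 1.6548
= 6.2548


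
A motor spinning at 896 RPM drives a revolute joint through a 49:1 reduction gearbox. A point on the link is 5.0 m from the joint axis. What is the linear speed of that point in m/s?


omega_motor = 896 * 2*pi/60 = 93.8289 rad/s
omega_joint = omega_motor / 49 = 1.9149 rad/s
v = omega_joint * r = 1.9149 * 5.0
= 9.5744 m/s


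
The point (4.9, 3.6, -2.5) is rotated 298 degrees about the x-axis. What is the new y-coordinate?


Rotation about x-axis: y' = y*cos(theta) - z*sin(theta)
= 3.6 * 0.4695 - -2.5 * -0.8829
= -0.5173


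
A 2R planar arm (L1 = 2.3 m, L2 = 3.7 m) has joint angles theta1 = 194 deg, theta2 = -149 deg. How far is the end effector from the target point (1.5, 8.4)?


End effector via forward kinematics:
x = L1*cos(t1) + L2*cos(t1+t2) = 0.3846
y = L1*sin(t1) + L2*sin(t1+t2) = 2.0599
Distance to target:
d = sqrt((1.5 - 0.3846)^2 + (8.4 - 2.0599)^2)
= sqrt(1.2441 + 40.1972)
= 6.4375 m


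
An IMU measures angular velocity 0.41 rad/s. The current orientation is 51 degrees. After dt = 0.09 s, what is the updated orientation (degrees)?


delta_theta = w * dt = 0.41 * 0.09 = 0.0369 rad
= 2.1142 deg
theta_new = 51 + 2.1142 = 53.1142 deg


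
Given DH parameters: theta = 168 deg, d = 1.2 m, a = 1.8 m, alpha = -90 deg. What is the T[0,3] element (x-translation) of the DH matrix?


T[0,3] = a * cos(theta)
= 1.8 * cos(168 deg)
= 1.8 * -0.9781
= -1.7607


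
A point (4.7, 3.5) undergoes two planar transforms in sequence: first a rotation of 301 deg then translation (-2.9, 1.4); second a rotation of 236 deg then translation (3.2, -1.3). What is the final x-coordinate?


After transform 1:
x1 = cos(301)*4.7 - sin(301)*3.5 + -2.9 = 2.5208
y1 = sin(301)*4.7 + cos(301)*3.5 + 1.4 = -0.8261
After transform 2:
x2 = cos(236)*2.5208 - sin(236)*-0.8261 + 3.2
= 1.1056


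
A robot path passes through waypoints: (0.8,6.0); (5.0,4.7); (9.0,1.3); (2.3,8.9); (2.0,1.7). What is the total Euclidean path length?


Segment lengths:
  seg1 = sqrt((4.2)^2 + (-1.3)^2) = 4.3966
  seg2 = sqrt((4.0)^2 + (-3.4)^2) = 5.2498
  seg3 = sqrt((-6.7)^2 + (7.6)^2) = 10.1316
  seg4 = sqrt((-0.3)^2 + (-7.2)^2) = 7.2062
Total = 26.9842


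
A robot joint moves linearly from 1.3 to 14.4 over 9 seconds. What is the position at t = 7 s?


s = t/T = 7/9 = 0.7778
p(t) = p0 + (pf-p0)*s
= 1.3 + (14.4 - 1.3) * 0.7778
= 11.4889


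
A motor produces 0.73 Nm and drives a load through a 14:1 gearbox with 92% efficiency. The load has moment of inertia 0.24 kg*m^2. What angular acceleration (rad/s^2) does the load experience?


tau_out = tau_motor * N * eta
= 0.73 * 14 * 0.92 = 9.4024 Nm
alpha = tau_out / I = 9.4024 / 0.24
= 39.1767 rad/s^2


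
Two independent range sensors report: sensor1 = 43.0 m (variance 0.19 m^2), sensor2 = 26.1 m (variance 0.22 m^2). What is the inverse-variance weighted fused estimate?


w1 = (1/var1) / (1/var1 + 1/var2)
   = 5.2632 / (5.2632 + 4.5455) = 0.5366
w2 = 1 - w1 = 0.4634
fused = w1*s1 + w2*s2 = 23.0732 + 12.0951
= 35.1683 m


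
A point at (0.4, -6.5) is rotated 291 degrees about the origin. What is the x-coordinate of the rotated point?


x' = x*cos(theta) - y*sin(theta)
cos(291 deg) = 0.3584, sin(291 deg) = -0.9336
x' = 0.4 * 0.3584 - -6.5 * -0.9336
= 0.1433 - 6.0683
= -5.9249


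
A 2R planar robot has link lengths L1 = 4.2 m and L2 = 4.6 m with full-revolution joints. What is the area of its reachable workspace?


r_max = L1 + L2 = 8.8 m
r_min = |L1 - L2| = 0.4 m
Area = pi*(r_max^2 - r_min^2)
= pi*(77.44 - 0.16)
= pi * 77.28
= 242.7823 m^2


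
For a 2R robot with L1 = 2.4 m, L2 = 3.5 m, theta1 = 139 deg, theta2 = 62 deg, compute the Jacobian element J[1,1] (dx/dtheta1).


J[1,1] = -L1*sin(t1) - L2*sin(t1+t2)
= -2.4*sin(139) - 3.5*sin(201)
= -0.3203


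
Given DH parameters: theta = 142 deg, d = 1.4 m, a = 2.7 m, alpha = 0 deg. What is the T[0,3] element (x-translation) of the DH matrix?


T[0,3] = a * cos(theta)
= 2.7 * cos(142 deg)
= 2.7 * -0.788
= -2.1276


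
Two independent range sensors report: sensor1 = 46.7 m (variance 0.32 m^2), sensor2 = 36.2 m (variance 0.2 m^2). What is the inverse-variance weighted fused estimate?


w1 = (1/var1) / (1/var1 + 1/var2)
   = 3.125 / (3.125 + 5.0) = 0.3846
w2 = 1 - w1 = 0.6154
fused = w1*s1 + w2*s2 = 17.9615 + 22.2769
= 40.2385 m


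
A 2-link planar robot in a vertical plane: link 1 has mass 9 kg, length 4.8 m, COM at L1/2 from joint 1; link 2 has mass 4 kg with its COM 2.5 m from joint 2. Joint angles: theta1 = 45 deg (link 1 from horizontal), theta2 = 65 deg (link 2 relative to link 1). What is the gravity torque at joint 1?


Horizontal distance from joint 1 to link-1 COM:
  x_c1 = (L1/2)*cos(t1) = 2.4 * 0.7071 = 1.6971 m
Horizontal distance from joint 1 to link-2 COM:
  x_c2 = L1*cos(t1) + Lc2*cos(t1+t2)
       = 4.8*0.7071 + 2.5*-0.342 = 2.5391 m
tau1 = m1*g*x_c1 + m2*g*x_c2
     = 9*9.81*1.6971 + 4*9.81*2.5391
     = 149.8331 + 99.6328
     = 249.4659 Nm


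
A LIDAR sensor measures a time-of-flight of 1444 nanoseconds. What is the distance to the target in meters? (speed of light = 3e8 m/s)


tof = 1444 ns = 1.444e-06 s
dist = c * tof / 2
= 3e8 * 1.444e-06 / 2
= 216.6 m


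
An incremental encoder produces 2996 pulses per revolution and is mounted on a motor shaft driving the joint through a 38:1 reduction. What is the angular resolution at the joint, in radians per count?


counts per rev = 2996
effective counts at joint = 2996 * 38 = 113848
resolution = 2*pi / 113848
= 5.5189e-05 rad/count


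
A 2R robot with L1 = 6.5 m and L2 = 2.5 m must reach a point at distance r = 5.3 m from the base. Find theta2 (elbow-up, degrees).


cos(theta2) = (r^2 - L1^2 - L2^2) / (2*L1*L2)
cos(theta2) = (28.09 - 42.25 - 6.25) / 32.5
cos(theta2) = -0.628
theta2 = 128.9027 degrees


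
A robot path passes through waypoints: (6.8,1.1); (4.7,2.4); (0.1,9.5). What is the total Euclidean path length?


Segment lengths:
  seg1 = sqrt((-2.1)^2 + (1.3)^2) = 2.4698
  seg2 = sqrt((-4.6)^2 + (7.1)^2) = 8.4599
Total = 10.9297


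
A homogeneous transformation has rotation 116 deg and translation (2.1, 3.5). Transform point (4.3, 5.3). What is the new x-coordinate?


x' = cos(theta)*px - sin(theta)*py + tx
= -0.4384*4.3 - 0.8988*5.3 + 2.1
= -4.5486


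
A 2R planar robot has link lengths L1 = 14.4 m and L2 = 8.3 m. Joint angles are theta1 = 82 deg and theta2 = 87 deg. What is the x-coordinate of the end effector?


Convert angles to radians: theta1 = 1.4312, theta2 = 1.5184
x = L1*cos(theta1) + L2*cos(theta1+theta2)
x = 2.0041 + -8.1475
x = -6.1434


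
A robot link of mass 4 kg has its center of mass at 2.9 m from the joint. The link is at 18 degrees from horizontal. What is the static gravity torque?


tau = m*g*L*cos(angle)
= 4 * 9.81 * 2.9 * cos(18 deg)
= 4 * 9.81 * 2.9 * 0.9511
= 108.2264 Nm


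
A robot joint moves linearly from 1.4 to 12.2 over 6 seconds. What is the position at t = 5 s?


s = t/T = 5/6 = 0.8333
p(t) = p0 + (pf-p0)*s
= 1.4 + (12.2 - 1.4) * 0.8333
= 10.4


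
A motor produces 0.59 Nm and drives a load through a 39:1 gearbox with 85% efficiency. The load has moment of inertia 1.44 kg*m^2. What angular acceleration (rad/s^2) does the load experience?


tau_out = tau_motor * N * eta
= 0.59 * 39 * 0.85 = 19.5585 Nm
alpha = tau_out / I = 19.5585 / 1.44
= 13.5823 rad/s^2


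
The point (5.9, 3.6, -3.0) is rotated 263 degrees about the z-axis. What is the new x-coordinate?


Rotation about z-axis: x' = x*cos(theta) - y*sin(theta)
= 5.9 * -0.1219 - 3.6 * -0.9925
= 2.8541


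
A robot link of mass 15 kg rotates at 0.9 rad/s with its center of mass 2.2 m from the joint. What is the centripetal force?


F = m * omega^2 * r
= 15 * 0.9^2 * 2.2
= 15 * 0.81 * 2.2
= 26.73 N


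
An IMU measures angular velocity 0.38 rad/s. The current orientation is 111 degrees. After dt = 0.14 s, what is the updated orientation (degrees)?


delta_theta = w * dt = 0.38 * 0.14 = 0.0532 rad
= 3.0481 deg
theta_new = 111 + 3.0481 = 114.0481 deg


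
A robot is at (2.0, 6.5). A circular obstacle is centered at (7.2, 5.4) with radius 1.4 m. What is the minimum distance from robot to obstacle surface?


center_dist = sqrt((2.0-7.2)^2 + (6.5-5.4)^2)
= sqrt(27.04 + 1.21)
= 5.3151
min_dist = center_dist - radius = 5.3151 - 1.4 = 3.9151 m


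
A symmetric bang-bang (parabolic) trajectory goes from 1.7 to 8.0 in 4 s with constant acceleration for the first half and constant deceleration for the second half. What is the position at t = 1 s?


Symmetric rest-to-rest: each phase covers (pf-p0)/2 in time T/2. 0.5*a*(T/2)^2 = (pf-p0)/2 => a = 4*(pf-p0)/T^2
a = 4*(8.0-1.7)/4^2 = 1.575
t = 1 is in the acceleration phase (t <= T/2).
p = p0 + 0.5*a*t^2 = 1.7 + 0.5*1.575*1^2
= 2.4875


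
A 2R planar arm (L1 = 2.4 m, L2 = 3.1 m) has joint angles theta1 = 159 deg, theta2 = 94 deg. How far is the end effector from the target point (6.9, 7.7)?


End effector via forward kinematics:
x = L1*cos(t1) + L2*cos(t1+t2) = -3.1469
y = L1*sin(t1) + L2*sin(t1+t2) = -2.1045
Distance to target:
d = sqrt((6.9 - -3.1469)^2 + (7.7 - -2.1045)^2)
= sqrt(100.9411 + 96.1275)
= 14.0381 m


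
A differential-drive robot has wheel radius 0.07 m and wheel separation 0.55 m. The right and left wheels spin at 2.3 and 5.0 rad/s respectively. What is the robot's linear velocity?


vR = r*wR = 0.07*2.3 = 0.161 m/s
vL = r*wL = 0.07*5.0 = 0.35 m/s
v = (vR+vL)/2 = 0.2555 m/s
omega = (vR-vL)/L = -0.3436 rad/s
linear velocity = 0.2555 m/s


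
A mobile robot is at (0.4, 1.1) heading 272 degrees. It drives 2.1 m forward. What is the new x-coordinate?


x_new = x0 + d*cos(theta)
= 0.4 + 2.1*cos(272)
= 0.4 + 0.0733
= 0.4733


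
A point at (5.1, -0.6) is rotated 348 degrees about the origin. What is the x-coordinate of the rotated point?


x' = x*cos(theta) - y*sin(theta)
cos(348 deg) = 0.9781, sin(348 deg) = -0.2079
x' = 5.1 * 0.9781 - -0.6 * -0.2079
= 4.9886 - 0.1247
= 4.8638


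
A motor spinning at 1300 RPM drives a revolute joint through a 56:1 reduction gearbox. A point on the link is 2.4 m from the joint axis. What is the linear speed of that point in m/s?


omega_motor = 1300 * 2*pi/60 = 136.1357 rad/s
omega_joint = omega_motor / 56 = 2.431 rad/s
v = omega_joint * r = 2.431 * 2.4
= 5.8344 m/s


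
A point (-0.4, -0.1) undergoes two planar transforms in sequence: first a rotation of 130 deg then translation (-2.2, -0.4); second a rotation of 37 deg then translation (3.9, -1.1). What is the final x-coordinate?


After transform 1:
x1 = cos(130)*-0.4 - sin(130)*-0.1 + -2.2 = -1.8663
y1 = sin(130)*-0.4 + cos(130)*-0.1 + -0.4 = -0.6421
After transform 2:
x2 = cos(37)*-1.8663 - sin(37)*-0.6421 + 3.9
= 2.796


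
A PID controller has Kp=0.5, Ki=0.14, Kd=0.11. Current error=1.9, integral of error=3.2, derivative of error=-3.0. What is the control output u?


u = Kp*e + Ki*int(e) + Kd*de/dt
= 0.5*1.9 + 0.14*3.2 + 0.11*(-3.0)
= 0.95 + 0.448 + -0.33
= 1.068


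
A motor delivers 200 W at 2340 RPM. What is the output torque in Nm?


omega = 2340 * 2*pi/60 = 245.0442 rad/s
tau = P / omega = 200 / 245.0442
= 0.8162 Nm


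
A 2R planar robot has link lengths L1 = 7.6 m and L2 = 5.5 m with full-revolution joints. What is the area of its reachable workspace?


r_max = L1 + L2 = 13.1 m
r_min = |L1 - L2| = 2.1 m
Area = pi*(r_max^2 - r_min^2)
= pi*(171.61 - 4.41)
= pi * 167.2
= 525.2743 m^2


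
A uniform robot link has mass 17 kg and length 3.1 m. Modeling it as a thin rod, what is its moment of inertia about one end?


I = (1/3) * m * L^2
= (1/3) * 17 * 3.1^2
= 0.333333 * 17 * 9.61
= 54.4567 kg*m^2


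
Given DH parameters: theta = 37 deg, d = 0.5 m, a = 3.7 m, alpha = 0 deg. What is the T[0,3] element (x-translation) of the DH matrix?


T[0,3] = a * cos(theta)
= 3.7 * cos(37 deg)
= 3.7 * 0.7986
= 2.955


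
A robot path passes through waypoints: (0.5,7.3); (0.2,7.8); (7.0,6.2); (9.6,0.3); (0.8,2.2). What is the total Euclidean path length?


Segment lengths:
  seg1 = sqrt((-0.3)^2 + (0.5)^2) = 0.5831
  seg2 = sqrt((6.8)^2 + (-1.6)^2) = 6.9857
  seg3 = sqrt((2.6)^2 + (-5.9)^2) = 6.4475
  seg4 = sqrt((-8.8)^2 + (1.9)^2) = 9.0028
Total = 23.0191


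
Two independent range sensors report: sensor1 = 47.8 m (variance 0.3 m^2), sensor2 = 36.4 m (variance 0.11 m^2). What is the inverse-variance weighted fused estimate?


w1 = (1/var1) / (1/var1 + 1/var2)
   = 3.3333 / (3.3333 + 9.0909) = 0.2683
w2 = 1 - w1 = 0.7317
fused = w1*s1 + w2*s2 = 12.8244 + 26.6341
= 39.4585 m


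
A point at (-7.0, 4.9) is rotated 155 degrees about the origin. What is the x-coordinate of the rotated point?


x' = x*cos(theta) - y*sin(theta)
cos(155 deg) = -0.9063, sin(155 deg) = 0.4226
x' = -7.0 * -0.9063 - 4.9 * 0.4226
= 6.3442 - 2.0708
= 4.2733


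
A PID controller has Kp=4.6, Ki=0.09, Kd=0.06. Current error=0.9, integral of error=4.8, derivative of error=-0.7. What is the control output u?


u = Kp*e + Ki*int(e) + Kd*de/dt
= 4.6*0.9 + 0.09*4.8 + 0.06*(-0.7)
= 4.14 + 0.432 + -0.042
= 4.53


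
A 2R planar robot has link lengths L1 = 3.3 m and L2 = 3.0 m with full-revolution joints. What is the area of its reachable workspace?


r_max = L1 + L2 = 6.3 m
r_min = |L1 - L2| = 0.3 m
Area = pi*(r_max^2 - r_min^2)
= pi*(39.69 - 0.09)
= pi * 39.6
= 124.4071 m^2


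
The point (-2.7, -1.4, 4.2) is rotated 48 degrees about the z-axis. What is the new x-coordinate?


Rotation about z-axis: x' = x*cos(theta) - y*sin(theta)
= -2.7 * 0.6691 - -1.4 * 0.7431
= -0.7662


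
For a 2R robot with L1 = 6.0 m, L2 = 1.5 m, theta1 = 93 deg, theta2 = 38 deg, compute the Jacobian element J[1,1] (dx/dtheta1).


J[1,1] = -L1*sin(t1) - L2*sin(t1+t2)
= -6.0*sin(93) - 1.5*sin(131)
= -7.1238


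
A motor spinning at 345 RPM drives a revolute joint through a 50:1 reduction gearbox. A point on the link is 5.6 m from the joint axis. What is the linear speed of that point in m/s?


omega_motor = 345 * 2*pi/60 = 36.1283 rad/s
omega_joint = omega_motor / 50 = 0.7226 rad/s
v = omega_joint * r = 0.7226 * 5.6
= 4.0464 m/s


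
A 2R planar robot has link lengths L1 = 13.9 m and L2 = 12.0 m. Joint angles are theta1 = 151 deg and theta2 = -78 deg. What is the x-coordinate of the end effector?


Convert angles to radians: theta1 = 2.6354, theta2 = -1.3614
x = L1*cos(theta1) + L2*cos(theta1+theta2)
x = -12.1572 + 3.5085
x = -8.6488


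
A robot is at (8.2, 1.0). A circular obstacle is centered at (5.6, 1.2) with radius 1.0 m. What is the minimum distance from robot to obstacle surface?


center_dist = sqrt((8.2-5.6)^2 + (1.0-1.2)^2)
= sqrt(6.76 + 0.04)
= 2.6077
min_dist = center_dist - radius = 2.6077 - 1.0 = 1.6077 m


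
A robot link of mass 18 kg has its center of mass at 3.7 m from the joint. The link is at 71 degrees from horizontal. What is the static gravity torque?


tau = m*g*L*cos(angle)
= 18 * 9.81 * 3.7 * cos(71 deg)
= 18 * 9.81 * 3.7 * 0.3256
= 212.7087 Nm


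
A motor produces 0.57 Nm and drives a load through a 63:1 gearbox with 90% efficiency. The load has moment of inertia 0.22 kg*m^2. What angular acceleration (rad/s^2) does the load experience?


tau_out = tau_motor * N * eta
= 0.57 * 63 * 0.9 = 32.319 Nm
alpha = tau_out / I = 32.319 / 0.22
= 146.9045 rad/s^2


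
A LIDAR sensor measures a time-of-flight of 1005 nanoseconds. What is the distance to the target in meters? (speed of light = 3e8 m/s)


tof = 1005 ns = 1.005e-06 s
dist = c * tof / 2
= 3e8 * 1.005e-06 / 2
= 150.75 m


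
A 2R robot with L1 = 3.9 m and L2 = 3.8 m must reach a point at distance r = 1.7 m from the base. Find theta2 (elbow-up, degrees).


cos(theta2) = (r^2 - L1^2 - L2^2) / (2*L1*L2)
cos(theta2) = (2.89 - 15.21 - 14.44) / 29.64
cos(theta2) = -0.902834
theta2 = 154.5331 degrees


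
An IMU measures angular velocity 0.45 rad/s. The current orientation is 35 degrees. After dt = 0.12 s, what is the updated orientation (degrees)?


delta_theta = w * dt = 0.45 * 0.12 = 0.054 rad
= 3.094 deg
theta_new = 35 + 3.094 = 38.094 deg


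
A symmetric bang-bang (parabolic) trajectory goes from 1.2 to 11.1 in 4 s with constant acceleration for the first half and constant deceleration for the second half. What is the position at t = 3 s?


Symmetric rest-to-rest: each phase covers (pf-p0)/2 in time T/2. 0.5*a*(T/2)^2 = (pf-p0)/2 => a = 4*(pf-p0)/T^2
a = 4*(11.1-1.2)/4^2 = 2.475
t = 3 is in the deceleration phase (t > T/2).
p = pf - 0.5*a*(T-t)^2 = 11.1 - 0.5*2.475*1^2
= 9.8625


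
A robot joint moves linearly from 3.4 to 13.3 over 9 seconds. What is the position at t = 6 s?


s = t/T = 6/9 = 0.6667
p(t) = p0 + (pf-p0)*s
= 3.4 + (13.3 - 3.4) * 0.6667
= 10.0


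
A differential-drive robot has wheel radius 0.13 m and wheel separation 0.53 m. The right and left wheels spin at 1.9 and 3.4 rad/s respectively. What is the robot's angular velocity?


vR = r*wR = 0.13*1.9 = 0.247 m/s
vL = r*wL = 0.13*3.4 = 0.442 m/s
v = (vR+vL)/2 = 0.3445 m/s
omega = (vR-vL)/L = -0.3679 rad/s
angular velocity = -0.3679 rad/s


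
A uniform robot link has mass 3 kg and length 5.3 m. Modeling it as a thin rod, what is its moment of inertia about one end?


I = (1/3) * m * L^2
= (1/3) * 3 * 5.3^2
= 0.333333 * 3 * 28.09
= 28.09 kg*m^2


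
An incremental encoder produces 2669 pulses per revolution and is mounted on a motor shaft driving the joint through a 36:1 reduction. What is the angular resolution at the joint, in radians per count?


counts per rev = 2669
effective counts at joint = 2669 * 36 = 96084
resolution = 2*pi / 96084
= 6.5393e-05 rad/count


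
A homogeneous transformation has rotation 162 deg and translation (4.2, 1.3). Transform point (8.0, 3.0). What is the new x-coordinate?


x' = cos(theta)*px - sin(theta)*py + tx
= -0.9511*8.0 - 0.309*3.0 + 4.2
= -4.3355


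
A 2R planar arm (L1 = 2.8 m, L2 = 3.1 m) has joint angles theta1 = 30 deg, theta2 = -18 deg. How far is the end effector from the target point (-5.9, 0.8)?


End effector via forward kinematics:
x = L1*cos(t1) + L2*cos(t1+t2) = 5.4571
y = L1*sin(t1) + L2*sin(t1+t2) = 2.0445
Distance to target:
d = sqrt((-5.9 - 5.4571)^2 + (0.8 - 2.0445)^2)
= sqrt(128.9844 + 1.5488)
= 11.4251 m


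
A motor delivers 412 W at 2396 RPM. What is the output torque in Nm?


omega = 2396 * 2*pi/60 = 250.9085 rad/s
tau = P / omega = 412 / 250.9085
= 1.642 Nm


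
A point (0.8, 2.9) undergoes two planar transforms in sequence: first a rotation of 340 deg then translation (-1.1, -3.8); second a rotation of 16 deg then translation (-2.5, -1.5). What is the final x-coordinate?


After transform 1:
x1 = cos(340)*0.8 - sin(340)*2.9 + -1.1 = 0.6436
y1 = sin(340)*0.8 + cos(340)*2.9 + -3.8 = -1.3485
After transform 2:
x2 = cos(16)*0.6436 - sin(16)*-1.3485 + -2.5
= -1.5096


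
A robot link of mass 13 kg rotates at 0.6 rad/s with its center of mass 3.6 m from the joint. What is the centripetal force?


F = m * omega^2 * r
= 13 * 0.6^2 * 3.6
= 13 * 0.36 * 3.6
= 16.848 N


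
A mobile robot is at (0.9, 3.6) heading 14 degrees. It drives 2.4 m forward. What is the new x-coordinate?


x_new = x0 + d*cos(theta)
= 0.9 + 2.4*cos(14)
= 0.9 + 2.3287
= 3.2287


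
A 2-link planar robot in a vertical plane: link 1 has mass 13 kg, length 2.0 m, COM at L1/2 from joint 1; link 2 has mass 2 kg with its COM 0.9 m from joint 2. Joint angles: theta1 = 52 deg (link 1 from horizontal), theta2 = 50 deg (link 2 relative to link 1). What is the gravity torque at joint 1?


Horizontal distance from joint 1 to link-1 COM:
  x_c1 = (L1/2)*cos(t1) = 1.0 * 0.6157 = 0.6157 m
Horizontal distance from joint 1 to link-2 COM:
  x_c2 = L1*cos(t1) + Lc2*cos(t1+t2)
       = 2.0*0.6157 + 0.9*-0.2079 = 1.0442 m
tau1 = m1*g*x_c1 + m2*g*x_c2
     = 13*9.81*0.6157 + 2*9.81*1.0442
     = 78.5153 + 20.4873
     = 99.0026 Nm


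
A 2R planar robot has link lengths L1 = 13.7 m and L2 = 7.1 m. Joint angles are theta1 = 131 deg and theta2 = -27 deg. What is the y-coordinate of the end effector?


Convert angles to radians: theta1 = 2.2864, theta2 = -0.4712
y = L1*sin(theta1) + L2*sin(theta1+theta2)
y = 10.3395 + 6.8891
y = 17.2286


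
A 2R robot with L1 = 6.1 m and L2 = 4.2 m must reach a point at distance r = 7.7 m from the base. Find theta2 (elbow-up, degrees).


cos(theta2) = (r^2 - L1^2 - L2^2) / (2*L1*L2)
cos(theta2) = (59.29 - 37.21 - 17.64) / 51.24
cos(theta2) = 0.086651
theta2 = 85.029 degrees


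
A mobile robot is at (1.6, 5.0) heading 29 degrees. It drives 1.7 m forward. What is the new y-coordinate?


y_new = y0 + d*sin(theta)
= 5.0 + 1.7*sin(29)
= 5.0 + 0.8242
= 5.8242


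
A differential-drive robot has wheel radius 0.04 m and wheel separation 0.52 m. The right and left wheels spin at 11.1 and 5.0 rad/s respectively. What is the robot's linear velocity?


vR = r*wR = 0.04*11.1 = 0.444 m/s
vL = r*wL = 0.04*5.0 = 0.2 m/s
v = (vR+vL)/2 = 0.322 m/s
omega = (vR-vL)/L = 0.4692 rad/s
linear velocity = 0.322 m/s


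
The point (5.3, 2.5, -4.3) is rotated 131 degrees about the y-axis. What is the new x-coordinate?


Rotation about y-axis: x' = x*cos(theta) + z*sin(theta)
= 5.3 * -0.6561 + -4.3 * 0.7547
= -6.7224


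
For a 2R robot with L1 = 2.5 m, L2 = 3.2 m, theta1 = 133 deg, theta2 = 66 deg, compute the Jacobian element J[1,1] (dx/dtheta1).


J[1,1] = -L1*sin(t1) - L2*sin(t1+t2)
= -2.5*sin(133) - 3.2*sin(199)
= -0.7866


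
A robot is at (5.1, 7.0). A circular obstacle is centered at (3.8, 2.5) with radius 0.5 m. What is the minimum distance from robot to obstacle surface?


center_dist = sqrt((5.1-3.8)^2 + (7.0-2.5)^2)
= sqrt(1.69 + 20.25)
= 4.684
min_dist = center_dist - radius = 4.684 - 0.5 = 4.184 m


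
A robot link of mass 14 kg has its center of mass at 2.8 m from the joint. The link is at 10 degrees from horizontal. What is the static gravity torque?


tau = m*g*L*cos(angle)
= 14 * 9.81 * 2.8 * cos(10 deg)
= 14 * 9.81 * 2.8 * 0.9848
= 378.7098 Nm


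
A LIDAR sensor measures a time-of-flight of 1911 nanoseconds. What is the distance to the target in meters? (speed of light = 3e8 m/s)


tof = 1911 ns = 1.911e-06 s
dist = c * tof / 2
= 3e8 * 1.911e-06 / 2
= 286.65 m


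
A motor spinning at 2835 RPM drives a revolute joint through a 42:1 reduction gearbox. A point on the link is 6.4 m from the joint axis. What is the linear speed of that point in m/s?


omega_motor = 2835 * 2*pi/60 = 296.8805 rad/s
omega_joint = omega_motor / 42 = 7.0686 rad/s
v = omega_joint * r = 7.0686 * 6.4
= 45.2389 m/s


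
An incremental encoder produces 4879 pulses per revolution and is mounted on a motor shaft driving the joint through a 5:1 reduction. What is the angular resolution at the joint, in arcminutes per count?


counts per rev = 4879
effective counts at joint = 4879 * 5 = 24395
resolution = 360*60 / 24395
= 0.8854 arcmin/count


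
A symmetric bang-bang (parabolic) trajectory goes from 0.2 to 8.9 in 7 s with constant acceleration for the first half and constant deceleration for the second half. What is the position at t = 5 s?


Symmetric rest-to-rest: each phase covers (pf-p0)/2 in time T/2. 0.5*a*(T/2)^2 = (pf-p0)/2 => a = 4*(pf-p0)/T^2
a = 4*(8.9-0.2)/7^2 = 0.7102
t = 5 is in the deceleration phase (t > T/2).
p = pf - 0.5*a*(T-t)^2 = 8.9 - 0.5*0.7102*2^2
= 7.4796


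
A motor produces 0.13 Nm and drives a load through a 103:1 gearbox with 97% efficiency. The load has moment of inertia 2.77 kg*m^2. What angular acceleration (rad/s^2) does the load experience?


tau_out = tau_motor * N * eta
= 0.13 * 103 * 0.97 = 12.9883 Nm
alpha = tau_out / I = 12.9883 / 2.77
= 4.6889 rad/s^2


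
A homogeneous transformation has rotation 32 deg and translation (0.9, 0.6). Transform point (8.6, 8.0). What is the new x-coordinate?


x' = cos(theta)*px - sin(theta)*py + tx
= 0.848*8.6 - 0.5299*8.0 + 0.9
= 3.9539


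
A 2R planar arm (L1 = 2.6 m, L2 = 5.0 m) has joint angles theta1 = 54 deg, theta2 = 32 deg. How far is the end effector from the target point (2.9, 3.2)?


End effector via forward kinematics:
x = L1*cos(t1) + L2*cos(t1+t2) = 1.877
y = L1*sin(t1) + L2*sin(t1+t2) = 7.0913
Distance to target:
d = sqrt((2.9 - 1.877)^2 + (3.2 - 7.0913)^2)
= sqrt(1.0465 + 15.1419)
= 4.0235 m


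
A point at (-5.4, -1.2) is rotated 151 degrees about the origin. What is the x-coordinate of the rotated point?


x' = x*cos(theta) - y*sin(theta)
cos(151 deg) = -0.8746, sin(151 deg) = 0.4848
x' = -5.4 * -0.8746 - -1.2 * 0.4848
= 4.7229 - -0.5818
= 5.3047


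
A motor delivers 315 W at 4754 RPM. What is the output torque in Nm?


omega = 4754 * 2*pi/60 = 497.8377 rad/s
tau = P / omega = 315 / 497.8377
= 0.6327 Nm


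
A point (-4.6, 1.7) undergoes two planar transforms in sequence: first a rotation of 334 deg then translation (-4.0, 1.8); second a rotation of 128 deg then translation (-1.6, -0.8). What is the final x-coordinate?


After transform 1:
x1 = cos(334)*-4.6 - sin(334)*1.7 + -4.0 = -7.3892
y1 = sin(334)*-4.6 + cos(334)*1.7 + 1.8 = 5.3445
After transform 2:
x2 = cos(128)*-7.3892 - sin(128)*5.3445 + -1.6
= -1.2622


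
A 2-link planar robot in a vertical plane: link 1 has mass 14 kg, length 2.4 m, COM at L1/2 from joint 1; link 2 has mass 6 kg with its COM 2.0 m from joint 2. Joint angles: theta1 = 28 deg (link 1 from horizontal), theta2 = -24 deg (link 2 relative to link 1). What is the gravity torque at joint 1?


Horizontal distance from joint 1 to link-1 COM:
  x_c1 = (L1/2)*cos(t1) = 1.2 * 0.8829 = 1.0595 m
Horizontal distance from joint 1 to link-2 COM:
  x_c2 = L1*cos(t1) + Lc2*cos(t1+t2)
       = 2.4*0.8829 + 2.0*0.9976 = 4.1142 m
tau1 = m1*g*x_c1 + m2*g*x_c2
     = 14*9.81*1.0595 + 6*9.81*4.1142
     = 145.5168 + 242.1619
     = 387.6788 Nm


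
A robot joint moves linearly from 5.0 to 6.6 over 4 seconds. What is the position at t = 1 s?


s = t/T = 1/4 = 0.25
p(t) = p0 + (pf-p0)*s
= 5.0 + (6.6 - 5.0) * 0.25
= 5.4


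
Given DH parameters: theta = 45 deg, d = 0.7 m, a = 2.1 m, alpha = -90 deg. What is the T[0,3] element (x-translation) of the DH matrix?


T[0,3] = a * cos(theta)
= 2.1 * cos(45 deg)
= 2.1 * 0.7071
= 1.4849


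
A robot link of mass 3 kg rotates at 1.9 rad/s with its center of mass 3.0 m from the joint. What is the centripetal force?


F = m * omega^2 * r
= 3 * 1.9^2 * 3.0
= 3 * 3.61 * 3.0
= 32.49 N


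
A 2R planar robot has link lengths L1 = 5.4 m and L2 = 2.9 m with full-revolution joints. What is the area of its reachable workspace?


r_max = L1 + L2 = 8.3 m
r_min = |L1 - L2| = 2.5 m
Area = pi*(r_max^2 - r_min^2)
= pi*(68.89 - 6.25)
= pi * 62.64
= 196.7894 m^2


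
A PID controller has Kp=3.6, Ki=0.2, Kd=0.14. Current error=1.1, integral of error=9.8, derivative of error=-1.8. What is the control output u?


u = Kp*e + Ki*int(e) + Kd*de/dt
= 3.6*1.1 + 0.2*9.8 + 0.14*(-1.8)
= 3.96 + 1.96 + -0.252
= 5.668


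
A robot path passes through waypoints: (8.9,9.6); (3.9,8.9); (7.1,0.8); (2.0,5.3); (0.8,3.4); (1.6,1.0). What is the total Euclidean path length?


Segment lengths:
  seg1 = sqrt((-5.0)^2 + (-0.7)^2) = 5.0488
  seg2 = sqrt((3.2)^2 + (-8.1)^2) = 8.7092
  seg3 = sqrt((-5.1)^2 + (4.5)^2) = 6.8015
  seg4 = sqrt((-1.2)^2 + (-1.9)^2) = 2.2472
  seg5 = sqrt((0.8)^2 + (-2.4)^2) = 2.5298
Total = 25.3365
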